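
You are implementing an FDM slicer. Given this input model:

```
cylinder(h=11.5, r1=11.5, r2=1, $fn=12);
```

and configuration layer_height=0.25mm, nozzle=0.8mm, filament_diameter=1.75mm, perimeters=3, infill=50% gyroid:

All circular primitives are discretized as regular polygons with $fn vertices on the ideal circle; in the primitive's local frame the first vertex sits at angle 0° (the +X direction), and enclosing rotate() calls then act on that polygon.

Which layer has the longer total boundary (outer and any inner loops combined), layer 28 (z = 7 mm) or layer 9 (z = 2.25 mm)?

layer 9 (z = 2.25 mm)

Layer 28 (z = 7): the cone: at t=0.609 of its height the radius interpolates to r₁+(r₂−r₁)t = 5.109, giving a regular 12-gon of that circumradius (perimeter = 2·12·5.109·sin(180°/12) = 31.73 mm). So its perimeter = 31.73 mm. Layer 9 (z = 2.25): the cone contributes a regular 12-gon of circumradius 9.446 (interpolated between r1=11.5 and r2=1 at t=0.196) (perimeter = 2·12·9.446·sin(180°/12) = 58.67 mm). So its perimeter = 58.67 mm. Layer 9 is larger (58.67 vs 31.73 mm).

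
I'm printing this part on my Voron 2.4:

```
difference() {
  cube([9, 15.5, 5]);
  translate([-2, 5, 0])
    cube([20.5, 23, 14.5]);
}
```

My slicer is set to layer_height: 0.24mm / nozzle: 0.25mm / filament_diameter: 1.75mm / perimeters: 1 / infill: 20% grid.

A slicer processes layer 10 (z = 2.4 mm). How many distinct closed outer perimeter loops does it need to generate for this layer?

1

At z = 2.4 mm: the cube (footprint 9×15.5) is included at this height; the cube at (-2, 5) (footprint 20.5×23) is included at this height; Subtracting the remaining from the first: starting from the 9×15.5 cube, the 20.5×23 cube at (-2, 5) partially overlaps it — only the 94.50 mm² overlap (of its 471.50 mm²) is removed, clipping the outline — 1 connected region. The result has 1 disconnected region.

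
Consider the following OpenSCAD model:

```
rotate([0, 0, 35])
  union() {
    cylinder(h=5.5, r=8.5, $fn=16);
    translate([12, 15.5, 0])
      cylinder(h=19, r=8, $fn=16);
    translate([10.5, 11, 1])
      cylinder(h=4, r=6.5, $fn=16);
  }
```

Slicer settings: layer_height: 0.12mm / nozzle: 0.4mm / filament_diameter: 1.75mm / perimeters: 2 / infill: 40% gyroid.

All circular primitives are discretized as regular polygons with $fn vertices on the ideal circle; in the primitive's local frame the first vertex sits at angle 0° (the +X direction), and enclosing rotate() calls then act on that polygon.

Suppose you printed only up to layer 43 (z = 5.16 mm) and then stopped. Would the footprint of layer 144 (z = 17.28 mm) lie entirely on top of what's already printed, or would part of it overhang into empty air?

entirely on top

Compare the two slices. At z = 5.16: the r=8.5 cylinder gives a regular 16-gon of circumradius 8.5 (constant along its height) (area = (16/2)·8.500²·sin(360°/16) = 221.19 mm²); the r=8 cylinder at (12, 15.5) gives a regular 16-gon of circumradius 8 (constant along its height) (area = (16/2)·8.000²·sin(360°/16) = 195.93 mm²); the cylinder at (10.5, 11) does not reach this height (z outside [1, 5]); Combining (union): the 2 present regions are separate (no shared area or edge), so areas and boundary lengths simply add and each stays a separate island — area = 417.12 mm²; (whole slice rotated 35° about Z — lengths, areas and connectivity unchanged). At z = 17.28: the cylinder does not reach this height (z outside [0, 5.5]); the r=8 cylinder at (12, 15.5) contributes a regular 16-gon of circumradius 8 (area = (16/2)·8.000²·sin(360°/16) = 195.93 mm²); the cylinder at (10.5, 11) does not reach this height (z outside [1, 5]); Merging all regions: only the r=8 cylinder at (12, 15.5) is present, so the union is just that shape — area = 195.93 mm²; (rotated 35° about Z; rotation is an isometry so areas/perimeters/island counts are preserved). Checking containment: the cross-section at z = 17.28 is a subset of the cross-section at z = 5.16.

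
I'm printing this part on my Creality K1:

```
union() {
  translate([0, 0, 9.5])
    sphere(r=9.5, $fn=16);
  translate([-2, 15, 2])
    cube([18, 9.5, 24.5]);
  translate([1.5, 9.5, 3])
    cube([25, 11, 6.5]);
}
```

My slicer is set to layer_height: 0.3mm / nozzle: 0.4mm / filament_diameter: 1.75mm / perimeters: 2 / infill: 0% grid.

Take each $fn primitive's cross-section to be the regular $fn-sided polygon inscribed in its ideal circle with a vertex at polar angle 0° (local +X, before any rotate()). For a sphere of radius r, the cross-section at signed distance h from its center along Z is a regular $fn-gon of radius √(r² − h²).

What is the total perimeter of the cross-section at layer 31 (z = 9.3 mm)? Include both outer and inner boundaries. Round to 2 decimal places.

At z = 9.3 mm: the sphere: section is a regular 16-gon, circumradius = √(r²−h²) = √(9.5²−0.2²) = 9.498 (perimeter = 2·16·9.498·sin(180°/16) = 59.29 mm); the cube at (-2, 15) (footprint 18×9.5) is included at this height (perimeter 55.00 mm); the cube at (1.5, 9.5) is present — its section is the full 25×11 rectangle (perimeter 72.00 mm); Taking the union: the regions partially overlap (shared area 79.75 mm²), so the edge portions inside another operand are dropped and the merged outline is re-measured after clipping — boundary = 146.29 mm. Overall, the cross-section has 2 separate islands. Total boundary length (outer) = 146.29 mm.

146.29 mm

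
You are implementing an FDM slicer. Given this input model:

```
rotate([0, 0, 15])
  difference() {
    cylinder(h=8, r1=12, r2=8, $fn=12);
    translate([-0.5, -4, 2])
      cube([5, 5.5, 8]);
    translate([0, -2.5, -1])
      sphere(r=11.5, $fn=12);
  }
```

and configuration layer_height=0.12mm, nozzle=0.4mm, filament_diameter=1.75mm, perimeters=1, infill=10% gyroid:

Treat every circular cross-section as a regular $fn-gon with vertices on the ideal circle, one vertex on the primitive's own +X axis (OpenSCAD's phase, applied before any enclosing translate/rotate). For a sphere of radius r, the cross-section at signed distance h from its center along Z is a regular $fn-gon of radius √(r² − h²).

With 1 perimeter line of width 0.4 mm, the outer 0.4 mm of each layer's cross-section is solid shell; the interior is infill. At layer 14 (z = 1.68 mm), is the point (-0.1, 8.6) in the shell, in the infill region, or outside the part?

At z = 1.68 mm: the cone contributes a regular 12-gon of circumradius 11.160 (interpolated between r1=12 and r2=8 at t=0.210); the cube at (-0.5, -4) does not reach this height (z outside [2, 10]); the r=11.5 sphere at (0, -2.5) slices to a regular 12-gon of circumradius 11.183 (√(r²−h²) with h=2.68 from center); Taking the first minus the rest: starting from the cone, the r=11.5 sphere at (0, -2.5) partially overlaps it — only the 319.40 mm² overlap (of its 375.20 mm²) is removed, clipping the outline — 1 connected region; (whole slice rotated 15° about Z — lengths, areas and connectivity unchanged). Overall, the cross-section is a single solid region. Undo the 15° rotation: the query point maps to (2.129, 8.333) in the un-rotated model frame. The nearest boundary edge runs (5.59, 7.19)→(0.00, 8.68); distance from the point to it = 0.21 mm. The point is inside the cross-section, 0.21 mm from the nearest boundary — within the 0.4 mm shell band (1 × 0.4).

shell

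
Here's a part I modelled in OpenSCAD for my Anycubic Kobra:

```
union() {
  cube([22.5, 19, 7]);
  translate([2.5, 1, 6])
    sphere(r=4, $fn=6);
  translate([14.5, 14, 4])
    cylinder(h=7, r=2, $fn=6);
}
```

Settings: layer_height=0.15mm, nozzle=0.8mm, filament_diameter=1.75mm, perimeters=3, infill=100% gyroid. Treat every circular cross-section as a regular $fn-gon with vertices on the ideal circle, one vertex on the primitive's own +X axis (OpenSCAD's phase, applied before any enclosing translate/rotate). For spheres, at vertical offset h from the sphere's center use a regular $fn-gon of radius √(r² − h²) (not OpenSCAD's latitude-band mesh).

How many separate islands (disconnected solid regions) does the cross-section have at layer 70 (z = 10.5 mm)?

1

At z = 10.5 mm: the cube is absent (z outside [0, 7]); the sphere at (2.5, 1) is absent (|z−center|=4.500 > r=4); the r=2 cylinder at (14.5, 14) gives a regular 6-gon of circumradius 2 (constant along its height); Taking the union: only the r=2 cylinder at (14.5, 14) is present, so the union is just that shape — 1 connected region. Overall, the cross-section is a single solid region. Island count = 1.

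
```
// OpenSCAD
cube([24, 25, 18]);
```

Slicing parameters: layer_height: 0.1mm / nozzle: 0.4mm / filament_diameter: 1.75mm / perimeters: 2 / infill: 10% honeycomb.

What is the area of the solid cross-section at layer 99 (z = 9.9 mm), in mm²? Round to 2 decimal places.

600.00 mm²

At z = 9.9 mm: the 24×25 cube contributes its full rectangle (area 600.00 mm²). Overall, the cross-section is a single solid region. Net area = 600.00 mm².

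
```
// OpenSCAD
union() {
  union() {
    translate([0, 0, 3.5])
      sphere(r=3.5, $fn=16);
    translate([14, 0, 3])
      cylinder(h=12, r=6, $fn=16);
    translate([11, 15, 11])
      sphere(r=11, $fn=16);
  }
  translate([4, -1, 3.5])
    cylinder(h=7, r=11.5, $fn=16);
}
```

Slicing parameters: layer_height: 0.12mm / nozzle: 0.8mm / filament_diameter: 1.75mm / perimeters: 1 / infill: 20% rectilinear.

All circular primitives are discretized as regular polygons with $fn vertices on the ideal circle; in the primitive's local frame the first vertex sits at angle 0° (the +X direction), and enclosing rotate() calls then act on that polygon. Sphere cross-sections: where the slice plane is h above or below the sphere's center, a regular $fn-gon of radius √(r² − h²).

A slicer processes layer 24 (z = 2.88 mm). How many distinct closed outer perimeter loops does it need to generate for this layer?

2

At z = 2.88 mm: the r=3.5 sphere contributes a regular 16-gon of circumradius √(3.5²−0.62²) = 3.445; the cylinder at (14, 0) is absent (z outside [3, 15]); the r=11 sphere at (11, 15) slices to a regular 16-gon of circumradius 7.421 (√(r²−h²) with h=8.12 from center); Combining (union): the 2 present regions are separate (no shared area or edge), so areas and boundary lengths simply add and each stays a separate island — 2 connected regions; the cylinder at (4, -1) does not reach this height (z outside [3.5, 10.5]); Taking the union: only the result so far is present, so the union is just that shape — 2 connected regions. The result has 2 disconnected regions.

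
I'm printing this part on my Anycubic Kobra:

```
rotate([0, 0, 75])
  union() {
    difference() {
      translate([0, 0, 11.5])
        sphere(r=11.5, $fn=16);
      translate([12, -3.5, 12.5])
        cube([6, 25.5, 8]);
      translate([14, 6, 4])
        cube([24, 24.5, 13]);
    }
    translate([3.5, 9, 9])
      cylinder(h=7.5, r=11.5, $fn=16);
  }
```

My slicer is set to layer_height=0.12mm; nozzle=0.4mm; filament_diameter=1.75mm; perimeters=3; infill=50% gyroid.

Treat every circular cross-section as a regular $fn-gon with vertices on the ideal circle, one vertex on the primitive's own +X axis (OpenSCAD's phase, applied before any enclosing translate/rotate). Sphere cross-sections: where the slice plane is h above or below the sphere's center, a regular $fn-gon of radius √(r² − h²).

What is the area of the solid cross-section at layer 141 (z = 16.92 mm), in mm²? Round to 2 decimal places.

At z = 16.92 mm: the r=11.5 sphere contributes a regular 16-gon of circumradius √(11.5²−5.42²) = 10.143 (area = (16/2)·10.143²·sin(360°/16) = 314.94 mm²); the 6×25.5 cube at (12, -3.5) contributes its full rectangle (area 153.00 mm²); the cube at (14, 6) (footprint 24×24.5) is included at this height (area 588.00 mm²); After the difference (first − rest): starting from the r=11.5 sphere (314.94 mm²), the 6×25.5 cube at (12, -3.5) misses the remaining region (no effect); the 24×24.5 cube at (14, 6) misses the remaining region (no effect) — area = 314.94 mm²; the cylinder at (3.5, 9) is not intersected at this z (z outside [9, 16.5]); Merging all regions: only the result so far is present, so the union is just that shape — area = 314.94 mm²; (rotated 75° about Z; rotation is an isometry so areas/perimeters/island counts are preserved). Overall, the cross-section is a single solid region. Net area = 314.94 mm².

314.94 mm²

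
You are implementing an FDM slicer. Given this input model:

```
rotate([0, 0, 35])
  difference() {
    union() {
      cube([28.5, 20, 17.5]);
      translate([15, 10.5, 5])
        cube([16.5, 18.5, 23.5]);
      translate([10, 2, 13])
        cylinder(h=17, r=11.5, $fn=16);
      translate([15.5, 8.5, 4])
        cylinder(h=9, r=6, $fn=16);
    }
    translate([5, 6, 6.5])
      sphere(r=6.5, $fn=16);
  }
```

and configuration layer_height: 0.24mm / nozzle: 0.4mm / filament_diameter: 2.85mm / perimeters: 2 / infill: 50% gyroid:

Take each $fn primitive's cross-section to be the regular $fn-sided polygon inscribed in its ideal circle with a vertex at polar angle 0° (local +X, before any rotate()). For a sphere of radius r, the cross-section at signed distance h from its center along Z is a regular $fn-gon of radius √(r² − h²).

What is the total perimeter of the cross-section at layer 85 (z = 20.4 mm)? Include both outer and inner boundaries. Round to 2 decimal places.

134.38 mm

At z = 20.4 mm: the cube does not reach this height (z outside [0, 17.5]); the cube at (15, 10.5) is present — its section is the full 16.5×18.5 rectangle (perimeter 70.00 mm); the r=11.5 cylinder at (10, 2) gives a regular 16-gon of circumradius 11.5 (constant along its height) (perimeter = 2·16·11.500·sin(180°/16) = 71.79 mm); the cylinder at (15.5, 8.5) is absent (z outside [4, 13]); Combining (union): the regions partially overlap (shared area 2.22 mm²), so the edge portions inside another operand are dropped and the merged outline is re-measured after clipping — boundary = 134.38 mm; the sphere at (5, 6) is absent (|z−center|=13.900 > r=6.5); Taking the first minus the rest: none of the subtracted shapes is present at this height, so that combined region is unchanged — boundary = 134.38 mm; (rotated 35° about Z; rotation is an isometry so areas/perimeters/island counts are preserved). Overall, the cross-section is a single solid region. Total boundary length (outer) = 134.38 mm.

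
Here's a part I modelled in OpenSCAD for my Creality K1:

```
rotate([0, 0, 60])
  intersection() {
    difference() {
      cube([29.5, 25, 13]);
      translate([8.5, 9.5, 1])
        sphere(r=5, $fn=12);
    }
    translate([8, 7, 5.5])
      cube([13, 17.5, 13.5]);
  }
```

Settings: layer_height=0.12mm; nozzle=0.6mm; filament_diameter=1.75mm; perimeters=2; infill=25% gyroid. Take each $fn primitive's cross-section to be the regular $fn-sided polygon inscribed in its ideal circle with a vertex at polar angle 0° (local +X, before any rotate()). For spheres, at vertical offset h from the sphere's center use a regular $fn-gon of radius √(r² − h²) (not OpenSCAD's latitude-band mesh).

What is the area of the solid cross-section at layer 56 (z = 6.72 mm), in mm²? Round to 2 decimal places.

At z = 6.72 mm: the cube (footprint 29.5×25) is included at this height (area 737.50 mm²); the sphere at (8.5, 9.5) is absent (|z−center|=5.720 > r=5); Taking the first minus the rest: none of the subtracted shapes is present at this height, so the 29.5×25 cube is unchanged — area = 737.50 mm²; the cube at (8, 7) (footprint 13×17.5) is included at this height (area 227.50 mm²); Taking the intersection: the 13×17.5 cube at (8, 7) lies inside the result so far, so the common part is the 13×17.5 cube at (8, 7) itself — area = 227.50 mm²; (rotated 60° about Z; rotation is an isometry so areas/perimeters/island counts are preserved). Overall, the cross-section is a single solid region. Net area = 227.50 mm².

227.50 mm²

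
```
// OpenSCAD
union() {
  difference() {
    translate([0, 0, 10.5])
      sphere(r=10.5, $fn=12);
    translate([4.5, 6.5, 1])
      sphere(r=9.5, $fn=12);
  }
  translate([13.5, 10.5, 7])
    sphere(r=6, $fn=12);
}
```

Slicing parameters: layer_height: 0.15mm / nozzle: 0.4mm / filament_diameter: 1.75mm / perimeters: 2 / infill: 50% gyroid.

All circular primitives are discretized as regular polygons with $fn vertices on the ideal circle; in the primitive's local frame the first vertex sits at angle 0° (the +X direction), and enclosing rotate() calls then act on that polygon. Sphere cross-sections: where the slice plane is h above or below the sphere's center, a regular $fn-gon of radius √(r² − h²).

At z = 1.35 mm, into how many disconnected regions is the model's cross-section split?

2

At z = 1.35 mm: the sphere: section is a regular 12-gon, circumradius = √(r²−h²) = √(10.5²−9.15²) = 5.150; the r=9.5 sphere at (4.5, 6.5) slices to a regular 12-gon of circumradius 9.494 (√(r²−h²) with h=0.35 from center); After the difference (first − rest): starting from the r=10.5 sphere, the r=9.5 sphere at (4.5, 6.5) partially overlaps it — only the 48.83 mm² overlap (of its 270.38 mm²) is removed, clipping the outline — 1 connected region; the sphere at (13.5, 10.5): section is a regular 12-gon, circumradius = √(r²−h²) = √(6²−5.65²) = 2.019; Merging all regions: the 2 present regions are separate (no shared area or edge), so areas and boundary lengths simply add and each stays a separate island — 2 connected regions. The result has 2 disconnected regions.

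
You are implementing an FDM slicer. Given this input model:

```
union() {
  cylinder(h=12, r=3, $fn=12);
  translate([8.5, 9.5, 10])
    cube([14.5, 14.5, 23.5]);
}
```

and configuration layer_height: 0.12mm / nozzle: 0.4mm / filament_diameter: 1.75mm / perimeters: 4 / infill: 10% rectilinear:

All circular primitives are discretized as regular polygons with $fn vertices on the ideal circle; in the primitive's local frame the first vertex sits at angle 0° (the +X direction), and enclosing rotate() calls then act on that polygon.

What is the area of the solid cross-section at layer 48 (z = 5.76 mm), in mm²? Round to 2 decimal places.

At z = 5.76 mm: the r=3 cylinder contributes a regular 12-gon of circumradius 3 (area = (12/2)·3.000²·sin(360°/12) = 27.00 mm²); the cube at (8.5, 9.5) is absent (z outside [10, 33.5]); Merging all regions: only the r=3 cylinder is present, so the union is just that shape — area = 27.00 mm². Overall, the cross-section is a single solid region. Net area = 27.00 mm².

27.00 mm²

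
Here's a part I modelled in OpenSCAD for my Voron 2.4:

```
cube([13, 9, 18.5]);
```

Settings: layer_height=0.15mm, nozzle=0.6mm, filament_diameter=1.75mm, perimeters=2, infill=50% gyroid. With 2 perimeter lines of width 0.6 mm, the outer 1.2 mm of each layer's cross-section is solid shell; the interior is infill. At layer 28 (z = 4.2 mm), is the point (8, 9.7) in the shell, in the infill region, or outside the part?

At z = 4.2 mm: the 13×9 cube contributes its full rectangle. Overall, the cross-section is a single solid region. The nearest boundary edge runs (13.00, 9.00)→(0.00, 9.00); distance from the point to it = 0.70 mm. The point is not inside any of the regions above, so it lies outside the cross-section (0.70 mm from the nearest boundary).

outside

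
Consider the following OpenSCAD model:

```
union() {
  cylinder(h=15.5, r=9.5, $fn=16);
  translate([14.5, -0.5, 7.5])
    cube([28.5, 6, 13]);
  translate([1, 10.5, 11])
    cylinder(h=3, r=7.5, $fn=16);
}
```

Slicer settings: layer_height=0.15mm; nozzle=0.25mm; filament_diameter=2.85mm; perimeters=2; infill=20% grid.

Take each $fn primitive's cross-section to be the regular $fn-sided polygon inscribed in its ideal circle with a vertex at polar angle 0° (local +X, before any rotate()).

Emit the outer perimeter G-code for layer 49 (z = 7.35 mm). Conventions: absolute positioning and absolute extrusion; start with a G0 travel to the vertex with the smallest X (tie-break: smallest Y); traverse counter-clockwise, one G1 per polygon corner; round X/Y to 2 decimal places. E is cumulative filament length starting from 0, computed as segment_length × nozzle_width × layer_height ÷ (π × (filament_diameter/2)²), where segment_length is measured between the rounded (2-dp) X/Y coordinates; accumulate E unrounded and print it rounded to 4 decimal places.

At z = 7.35 mm: the cylinder: section is a regular 16-gon, circumradius r=9.5; the cube at (14.5, -0.5) is not intersected at this z (z outside [7.5, 20.5]); the cylinder at (1, 10.5) is absent (z outside [11, 14]); Combining (union): only the r=9.5 cylinder is present, so the union is just that shape — 1 connected region. The outline is a single polygon with 16 vertices. Extrusion per mm of travel: 0.25 × 0.15 / (π × 1.425²) = 0.005878. Accumulating E over each segment gives final E = 0.3487.

G0 X-9.50 Y0.00 Z7.35
G1 X-8.78 Y-3.64 E0.0218
G1 X-6.72 Y-6.72 E0.0436
G1 X-3.64 Y-8.78 E0.0654
G1 X0.00 Y-9.50 E0.0872
G1 X3.64 Y-8.78 E0.1090
G1 X6.72 Y-6.72 E0.1308
G1 X8.78 Y-3.64 E0.1526
G1 X9.50 Y0.00 E0.1744
G1 X8.78 Y3.64 E0.1962
G1 X6.72 Y6.72 E0.2180
G1 X3.64 Y8.78 E0.2397
G1 X0.00 Y9.50 E0.2616
G1 X-3.64 Y8.78 E0.2834
G1 X-6.72 Y6.72 E0.3052
G1 X-8.78 Y3.64 E0.3269
G1 X-9.50 Y0.00 E0.3487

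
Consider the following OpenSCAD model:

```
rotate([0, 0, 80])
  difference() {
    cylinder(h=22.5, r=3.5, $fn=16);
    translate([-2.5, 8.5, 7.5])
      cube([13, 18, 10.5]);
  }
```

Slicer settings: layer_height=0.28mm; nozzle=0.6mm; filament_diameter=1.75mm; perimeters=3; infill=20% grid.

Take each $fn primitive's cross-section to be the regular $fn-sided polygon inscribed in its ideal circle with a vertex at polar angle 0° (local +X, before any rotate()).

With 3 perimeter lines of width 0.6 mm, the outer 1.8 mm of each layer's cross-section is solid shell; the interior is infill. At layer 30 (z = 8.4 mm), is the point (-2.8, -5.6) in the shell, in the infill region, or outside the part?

outside

At z = 8.4 mm: the r=3.5 cylinder contributes a regular 16-gon of circumradius 3.5; the cube at (-2.5, 8.5) (footprint 13×18) is included at this height; After the difference (first − rest): starting from the r=3.5 cylinder, the 13×18 cube at (-2.5, 8.5) misses the remaining region (no effect) — 1 connected region; (whole slice rotated 80° about Z — lengths, areas and connectivity unchanged). Overall, the cross-section is a single solid region. Undo the 80° rotation: the query point maps to (-6.001, 1.785) in the un-rotated model frame. The nearest boundary edge runs (-3.50, 0.00)→(-3.23, 1.34); distance from the point to it = 2.80 mm. The point is not inside any of the regions above, so it lies outside the cross-section (2.80 mm from the nearest boundary).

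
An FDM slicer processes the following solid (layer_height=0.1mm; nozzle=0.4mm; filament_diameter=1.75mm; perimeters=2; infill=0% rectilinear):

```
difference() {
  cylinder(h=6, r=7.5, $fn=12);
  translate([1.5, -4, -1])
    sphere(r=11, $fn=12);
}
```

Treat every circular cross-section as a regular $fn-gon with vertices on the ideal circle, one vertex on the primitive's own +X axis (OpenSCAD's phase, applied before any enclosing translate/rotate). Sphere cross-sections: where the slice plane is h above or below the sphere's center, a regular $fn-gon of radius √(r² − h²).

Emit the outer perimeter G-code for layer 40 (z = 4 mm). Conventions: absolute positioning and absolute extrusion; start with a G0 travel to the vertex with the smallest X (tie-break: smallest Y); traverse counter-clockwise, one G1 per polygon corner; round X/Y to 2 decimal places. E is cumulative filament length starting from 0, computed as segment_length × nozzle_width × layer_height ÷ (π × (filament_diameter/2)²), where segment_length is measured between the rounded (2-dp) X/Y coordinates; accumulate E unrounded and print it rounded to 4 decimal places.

At z = 4 mm: the r=7.5 cylinder contributes a regular 12-gon of circumradius 7.5; the r=11 sphere at (1.5, -4) contributes a regular 12-gon of circumradius √(11²−5²) = 9.798; Taking the first minus the rest: starting from the r=7.5 cylinder, the r=11 sphere at (1.5, -4) partially overlaps it — only the 146.42 mm² overlap (of its 288.00 mm²) is removed, clipping the outline — 1 connected region. The outline is a single polygon with 10 vertices. Extrusion per mm of travel: 0.4 × 0.1 / (π × 0.875²) = 0.016630. Accumulating E over each segment gives final E = 0.5714.

G0 X-7.50 Y0.00 Z4.00
G1 X-7.36 Y-0.51 E0.0088
G1 X-6.99 Y0.90 E0.0330
G1 X-3.40 Y4.49 E0.1175
G1 X1.50 Y5.80 E0.2018
G1 X5.53 Y4.72 E0.2712
G1 X3.75 Y6.50 E0.3131
G1 X0.00 Y7.50 E0.3776
G1 X-3.75 Y6.50 E0.4421
G1 X-6.50 Y3.75 E0.5068
G1 X-7.50 Y0.00 E0.5714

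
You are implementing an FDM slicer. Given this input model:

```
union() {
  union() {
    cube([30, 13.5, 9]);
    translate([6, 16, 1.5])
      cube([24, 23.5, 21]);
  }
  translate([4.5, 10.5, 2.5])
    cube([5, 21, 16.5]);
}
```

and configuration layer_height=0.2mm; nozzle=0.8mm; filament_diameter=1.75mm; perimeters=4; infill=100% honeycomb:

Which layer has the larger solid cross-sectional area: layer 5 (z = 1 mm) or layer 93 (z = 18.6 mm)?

Layer 5 (z = 1): the 30×13.5 cube contributes its full rectangle (area 405.00 mm²); the cube at (6, 16) is not intersected at this z (z outside [1.5, 22.5]); Combining (union): only the 30×13.5 cube is present, so the union is just that shape — area = 405.00 mm²; the cube at (4.5, 10.5) is absent (z outside [2.5, 19]); Taking the union: only the result so far is present, so the union is just that shape — area = 405.00 mm². So its area = 405.00 mm². Layer 93 (z = 18.6): the cube is not intersected at this z (z outside [0, 9]); the 24×23.5 cube at (6, 16) contributes its full rectangle (area 564.00 mm²); Taking the union: only the 24×23.5 cube at (6, 16) is present, so the union is just that shape — area = 564.00 mm²; the cube at (4.5, 10.5) (footprint 5×21) is included at this height (area 105.00 mm²); Combining (union): the regions partially overlap — summed areas 669.00 mm² minus the doubly-counted overlap 54.25 mm² gives 614.75 mm² — area = 614.75 mm². So its area = 614.75 mm². Layer 93 is larger (614.75 vs 405.00 mm²).

layer 93 (z = 18.6 mm)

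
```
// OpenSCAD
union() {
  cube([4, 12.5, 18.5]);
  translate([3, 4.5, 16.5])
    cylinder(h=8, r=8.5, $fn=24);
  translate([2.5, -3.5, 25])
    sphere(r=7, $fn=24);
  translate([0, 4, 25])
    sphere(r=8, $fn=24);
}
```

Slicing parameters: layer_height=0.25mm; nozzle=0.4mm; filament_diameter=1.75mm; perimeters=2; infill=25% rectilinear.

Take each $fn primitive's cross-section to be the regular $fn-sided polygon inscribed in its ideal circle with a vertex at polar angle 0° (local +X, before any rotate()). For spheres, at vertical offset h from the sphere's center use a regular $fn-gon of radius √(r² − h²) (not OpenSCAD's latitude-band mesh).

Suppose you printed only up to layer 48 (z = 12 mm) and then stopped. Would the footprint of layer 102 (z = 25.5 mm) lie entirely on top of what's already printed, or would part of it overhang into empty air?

part overhangs

Compare the two slices. At z = 12: the cube is present — its section is the full 4×12.5 rectangle (area 50.00 mm²); the cylinder at (3, 4.5) does not reach this height (z outside [16.5, 24.5]); the sphere at (2.5, -3.5) does not reach this height (|z−center|=13.000 > r=7); the sphere at (0, 4) is absent (|z−center|=13.000 > r=8); Merging all regions: only the 4×12.5 cube is present, so the union is just that shape — area = 50.00 mm². At z = 25.5: the cube is not intersected at this z (z outside [0, 18.5]); the cylinder at (3, 4.5) is not intersected at this z (z outside [16.5, 24.5]); the sphere at (2.5, -3.5): section is a regular 24-gon, circumradius = √(r²−h²) = √(7²−0.5²) = 6.982 (area = (24/2)·6.982²·sin(360°/24) = 151.41 mm²); the r=8 sphere at (0, 4) contributes a regular 24-gon of circumradius √(8²−0.5²) = 7.984 (area = (24/2)·7.984²·sin(360°/24) = 198.00 mm²); Merging all regions: the regions partially overlap — summed areas 349.41 mm² minus the doubly-counted overlap 61.79 mm² gives 287.62 mm² — area = 287.62 mm². Checking containment: at z = 25.5 the cross-section extends beyond the z = 12 cross-section by about 241.26 mm².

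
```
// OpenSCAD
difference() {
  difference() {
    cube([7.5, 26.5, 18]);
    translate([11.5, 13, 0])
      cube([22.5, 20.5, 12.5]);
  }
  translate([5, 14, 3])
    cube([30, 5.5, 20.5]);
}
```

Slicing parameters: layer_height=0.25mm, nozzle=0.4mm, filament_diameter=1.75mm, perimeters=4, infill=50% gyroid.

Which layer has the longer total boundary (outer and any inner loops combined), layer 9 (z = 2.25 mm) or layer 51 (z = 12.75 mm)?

layer 51 (z = 12.75 mm)

Layer 9 (z = 2.25): the cube (footprint 7.5×26.5) is included at this height (perimeter 68.00 mm); the cube at (11.5, 13) (footprint 22.5×20.5) is included at this height (perimeter 86.00 mm); After the difference (first − rest): starting from the 7.5×26.5 cube, the 22.5×20.5 cube at (11.5, 13) misses the remaining region (no effect) — boundary = 68.00 mm; the cube at (5, 14) is absent (z outside [3, 23.5]); Taking the first minus the rest: none of the subtracted shapes is present at this height, so that combined region is unchanged — boundary = 68.00 mm. So its perimeter = 68.00 mm. Layer 51 (z = 12.75): the cube (footprint 7.5×26.5) is included at this height (perimeter 68.00 mm); the cube at (11.5, 13) is not intersected at this z (z outside [0, 12.5]); Taking the first minus the rest: none of the subtracted shapes is present at this height, so the 7.5×26.5 cube is unchanged — boundary = 68.00 mm; the cube at (5, 14) (footprint 30×5.5) is included at this height (perimeter 71.00 mm); After the difference (first − rest): starting from that combined region, the 30×5.5 cube at (5, 14) partially overlaps it — only the 13.75 mm² overlap (of its 165.00 mm²) is removed, clipping the outline — boundary = 73.00 mm. So its perimeter = 73.00 mm. Layer 51 is larger (73.00 vs 68.00 mm).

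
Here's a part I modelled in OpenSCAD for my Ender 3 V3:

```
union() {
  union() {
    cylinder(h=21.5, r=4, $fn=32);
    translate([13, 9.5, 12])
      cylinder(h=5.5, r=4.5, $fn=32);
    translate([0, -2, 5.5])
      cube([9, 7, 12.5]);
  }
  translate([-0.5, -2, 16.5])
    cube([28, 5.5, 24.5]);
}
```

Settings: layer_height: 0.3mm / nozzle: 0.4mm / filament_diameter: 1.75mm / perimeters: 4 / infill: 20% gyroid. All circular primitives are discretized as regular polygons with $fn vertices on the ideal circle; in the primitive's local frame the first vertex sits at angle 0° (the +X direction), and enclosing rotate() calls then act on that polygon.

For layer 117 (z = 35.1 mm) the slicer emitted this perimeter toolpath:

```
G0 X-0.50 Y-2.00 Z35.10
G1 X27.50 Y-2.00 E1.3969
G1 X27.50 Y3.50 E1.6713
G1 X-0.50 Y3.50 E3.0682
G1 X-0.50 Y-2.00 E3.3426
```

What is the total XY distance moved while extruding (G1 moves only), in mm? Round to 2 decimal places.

67.00 mm

Sum the Euclidean lengths of each G1 segment: total = 67.00 mm.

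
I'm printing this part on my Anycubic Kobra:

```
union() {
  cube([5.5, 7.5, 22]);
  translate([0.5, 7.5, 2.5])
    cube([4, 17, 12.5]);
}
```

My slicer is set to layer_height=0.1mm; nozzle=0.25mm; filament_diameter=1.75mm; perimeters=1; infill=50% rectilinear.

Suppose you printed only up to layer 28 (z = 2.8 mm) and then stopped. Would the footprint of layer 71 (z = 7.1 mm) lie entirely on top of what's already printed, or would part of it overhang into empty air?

entirely on top

Compare the two slices. At z = 2.8: the cube (footprint 5.5×7.5) is included at this height (area 41.25 mm²); the cube at (0.5, 7.5) is present — its section is the full 4×17 rectangle (area 68.00 mm²); Taking the union: the 2 present regions share edge segments without overlapping in area, so areas simply add but the touching pieces fuse into one outline (the shared edge portions become interior and drop out of the boundary) — area = 109.25 mm². At z = 7.1: the cube is present — its section is the full 5.5×7.5 rectangle (area 41.25 mm²); the 4×17 cube at (0.5, 7.5) contributes its full rectangle (area 68.00 mm²); Taking the union: the 2 present regions share edge segments without overlapping in area, so areas simply add but the touching pieces fuse into one outline (the shared edge portions become interior and drop out of the boundary) — area = 109.25 mm². Checking containment: the cross-section at z = 7.1 is a subset of the cross-section at z = 2.8.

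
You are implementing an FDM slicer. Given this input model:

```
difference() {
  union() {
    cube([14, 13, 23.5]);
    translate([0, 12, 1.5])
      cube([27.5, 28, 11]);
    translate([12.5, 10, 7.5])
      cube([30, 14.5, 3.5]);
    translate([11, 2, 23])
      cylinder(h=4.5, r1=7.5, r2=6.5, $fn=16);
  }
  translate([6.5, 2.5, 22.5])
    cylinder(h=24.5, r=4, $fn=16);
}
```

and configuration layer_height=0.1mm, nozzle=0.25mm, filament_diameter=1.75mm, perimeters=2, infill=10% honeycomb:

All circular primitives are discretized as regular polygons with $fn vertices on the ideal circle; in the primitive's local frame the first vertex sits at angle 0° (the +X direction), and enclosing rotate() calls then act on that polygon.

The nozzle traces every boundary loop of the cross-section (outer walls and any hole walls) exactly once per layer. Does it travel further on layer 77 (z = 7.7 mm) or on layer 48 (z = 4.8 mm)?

Layer 77 (z = 7.7): the cube is present — its section is the full 14×13 rectangle (perimeter 54.00 mm); the 27.5×28 cube at (0, 12) contributes its full rectangle (perimeter 111.00 mm); the cube at (12.5, 10) (footprint 30×14.5) is included at this height (perimeter 89.00 mm); the cone at (11, 2) is not intersected at this z (z outside [23, 27.5]); Merging all regions: the regions partially overlap (shared area 204.50 mm²), so the edge portions inside another operand are dropped and the merged outline is re-measured after clipping — boundary = 165.00 mm; the cylinder at (6.5, 2.5) does not reach this height (z outside [22.5, 47]); Subtracting the remaining from the first: none of the subtracted shapes is present at this height, so the result so far is unchanged — boundary = 165.00 mm. So its perimeter = 165.00 mm. Layer 48 (z = 4.8): the cube is present — its section is the full 14×13 rectangle (perimeter 54.00 mm); the cube at (0, 12) is present — its section is the full 27.5×28 rectangle (perimeter 111.00 mm); the cube at (12.5, 10) does not reach this height (z outside [7.5, 11]); the cone at (11, 2) does not reach this height (z outside [23, 27.5]); Combining (union): the regions partially overlap (shared area 14.00 mm²), so the edge portions inside another operand are dropped and the merged outline is re-measured after clipping — boundary = 135.00 mm; the cylinder at (6.5, 2.5) is absent (z outside [22.5, 47]); Subtracting the remaining from the first: none of the subtracted shapes is present at this height, so that combined region is unchanged — boundary = 135.00 mm. So its perimeter = 135.00 mm. Layer 77 is larger (165.00 vs 135.00 mm).

layer 77 (z = 7.7 mm)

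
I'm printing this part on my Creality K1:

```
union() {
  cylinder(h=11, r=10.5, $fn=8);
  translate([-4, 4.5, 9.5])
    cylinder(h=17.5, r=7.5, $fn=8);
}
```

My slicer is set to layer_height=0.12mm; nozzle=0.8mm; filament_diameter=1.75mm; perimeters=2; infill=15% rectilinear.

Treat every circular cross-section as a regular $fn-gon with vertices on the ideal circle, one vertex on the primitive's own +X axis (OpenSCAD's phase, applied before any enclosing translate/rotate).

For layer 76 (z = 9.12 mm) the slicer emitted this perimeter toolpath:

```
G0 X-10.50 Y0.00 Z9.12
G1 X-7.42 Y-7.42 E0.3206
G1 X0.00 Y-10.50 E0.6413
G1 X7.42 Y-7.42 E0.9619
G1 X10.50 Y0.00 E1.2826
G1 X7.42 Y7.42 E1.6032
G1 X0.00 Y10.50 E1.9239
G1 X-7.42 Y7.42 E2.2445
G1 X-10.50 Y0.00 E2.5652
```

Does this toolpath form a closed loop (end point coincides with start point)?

yes

Start point (G0): (-10.50, 0.00). End point (last G1): the path returns to the start — closed.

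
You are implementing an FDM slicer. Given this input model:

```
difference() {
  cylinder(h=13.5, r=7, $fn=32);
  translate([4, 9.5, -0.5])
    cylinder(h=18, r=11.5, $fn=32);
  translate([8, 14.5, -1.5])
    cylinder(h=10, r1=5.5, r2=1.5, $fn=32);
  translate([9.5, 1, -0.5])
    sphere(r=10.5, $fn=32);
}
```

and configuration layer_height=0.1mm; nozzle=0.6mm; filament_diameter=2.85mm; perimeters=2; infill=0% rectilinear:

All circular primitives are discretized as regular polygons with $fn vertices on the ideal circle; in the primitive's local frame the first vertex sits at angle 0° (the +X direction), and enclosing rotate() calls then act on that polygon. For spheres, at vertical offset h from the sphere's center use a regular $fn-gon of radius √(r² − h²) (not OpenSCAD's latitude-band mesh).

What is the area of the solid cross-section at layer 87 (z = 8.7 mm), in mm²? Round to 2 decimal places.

At z = 8.7 mm: the cylinder: section is a regular 32-gon, circumradius r=7 (area = (32/2)·7.000²·sin(360°/32) = 152.95 mm²); the r=11.5 cylinder at (4, 9.5) contributes a regular 32-gon of circumradius 11.5 (area = (32/2)·11.500²·sin(360°/32) = 412.81 mm²); the cone at (8, 14.5) is not intersected at this z (z outside [-1.5, 8.5]); the r=10.5 sphere at (9.5, 1) contributes a regular 32-gon of circumradius √(10.5²−9.2²) = 5.061 (area = (32/2)·5.061²·sin(360°/32) = 79.94 mm²); Taking the first minus the rest: starting from the r=7 cylinder (152.95 mm²), the r=11.5 cylinder at (4, 9.5) partially overlaps it — only the 82.18 mm² overlap (of its 412.81 mm²) is removed, clipping the outline; the r=10.5 sphere at (9.5, 1) partially overlaps it — only the 0.92 mm² overlap (of its 79.94 mm²) is removed, clipping the outline — area = 69.85 mm². Overall, the cross-section is a single solid region. Net area = 69.85 mm².

69.85 mm²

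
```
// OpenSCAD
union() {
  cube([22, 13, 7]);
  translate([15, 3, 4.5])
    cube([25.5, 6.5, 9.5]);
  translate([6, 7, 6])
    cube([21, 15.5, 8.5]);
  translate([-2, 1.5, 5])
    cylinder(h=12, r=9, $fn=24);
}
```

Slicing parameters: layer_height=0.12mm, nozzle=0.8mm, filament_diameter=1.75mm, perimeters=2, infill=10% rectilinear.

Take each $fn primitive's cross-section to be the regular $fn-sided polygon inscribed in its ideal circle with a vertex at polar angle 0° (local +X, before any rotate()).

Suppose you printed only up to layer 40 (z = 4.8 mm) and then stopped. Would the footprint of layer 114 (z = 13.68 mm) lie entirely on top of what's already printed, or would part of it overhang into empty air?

part overhangs

Compare the two slices. At z = 4.8: the cube is present — its section is the full 22×13 rectangle (area 286.00 mm²); the cube at (15, 3) (footprint 25.5×6.5) is included at this height (area 165.75 mm²); the cube at (6, 7) is absent (z outside [6, 14.5]); the cylinder at (-2, 1.5) is not intersected at this z (z outside [5, 17]); Combining (union): the regions partially overlap — summed areas 451.75 mm² minus the doubly-counted overlap 45.50 mm² gives 406.25 mm² — area = 406.25 mm². At z = 13.68: the cube does not reach this height (z outside [0, 7]); the 25.5×6.5 cube at (15, 3) contributes its full rectangle (area 165.75 mm²); the cube at (6, 7) is present — its section is the full 21×15.5 rectangle (area 325.50 mm²); the cylinder at (-2, 1.5): section is a regular 24-gon, circumradius r=9 (area = (24/2)·9.000²·sin(360°/24) = 251.57 mm²); Combining (union): the regions partially overlap — summed areas 742.82 mm² minus the doubly-counted overlap 30.00 mm² gives 712.82 mm² — area = 712.82 mm². Checking containment: at z = 13.68 the cross-section extends beyond the z = 4.8 cross-section by about 413.06 mm².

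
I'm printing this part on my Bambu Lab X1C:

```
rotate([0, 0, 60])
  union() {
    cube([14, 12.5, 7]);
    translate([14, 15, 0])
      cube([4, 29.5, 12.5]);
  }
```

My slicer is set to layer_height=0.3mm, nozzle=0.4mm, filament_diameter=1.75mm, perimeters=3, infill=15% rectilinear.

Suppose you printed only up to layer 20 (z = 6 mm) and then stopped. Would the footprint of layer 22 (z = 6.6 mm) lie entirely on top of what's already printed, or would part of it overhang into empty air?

Compare the two slices. At z = 6: the cube (footprint 14×12.5) is included at this height (area 175.00 mm²); the 4×29.5 cube at (14, 15) contributes its full rectangle (area 118.00 mm²); Taking the union: the 2 present regions are separate (no shared area or edge), so areas and boundary lengths simply add and each stays a separate island — area = 293.00 mm²; (rotated 60° about Z; rotation is an isometry so areas/perimeters/island counts are preserved). At z = 6.6: the cube is present — its section is the full 14×12.5 rectangle (area 175.00 mm²); the cube at (14, 15) (footprint 4×29.5) is included at this height (area 118.00 mm²); Taking the union: the 2 present regions are separate (no shared area or edge), so areas and boundary lengths simply add and each stays a separate island — area = 293.00 mm²; (whole slice rotated 60° about Z — lengths, areas and connectivity unchanged). Checking containment: the cross-section at z = 6.6 is a subset of the cross-section at z = 6.

entirely on top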